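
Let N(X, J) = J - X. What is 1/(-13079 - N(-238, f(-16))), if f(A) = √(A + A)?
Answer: I/(-13317*I + 4*√2) ≈ -7.5092e-5 + 3.1898e-8*I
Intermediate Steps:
f(A) = √2*√A (f(A) = √(2*A) = √2*√A)
1/(-13079 - N(-238, f(-16))) = 1/(-13079 - (√2*√(-16) - 1*(-238))) = 1/(-13079 - (√2*(4*I) + 238)) = 1/(-13079 - (4*I*√2 + 238)) = 1/(-13079 - (238 + 4*I*√2)) = 1/(-13079 + (-238 - 4*I*√2)) = 1/(-13317 - 4*I*√2)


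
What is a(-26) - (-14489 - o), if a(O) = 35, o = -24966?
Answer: -10442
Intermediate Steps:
a(-26) - (-14489 - o) = 35 - (-14489 - 1*(-24966)) = 35 - (-14489 + 24966) = 35 - 1*10477 = 35 - 10477 = -10442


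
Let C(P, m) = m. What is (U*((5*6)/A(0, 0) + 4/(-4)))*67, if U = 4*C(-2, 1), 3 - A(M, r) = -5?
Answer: 737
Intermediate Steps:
A(M, r) = 8 (A(M, r) = 3 - 1*(-5) = 3 + 5 = 8)
U = 4 (U = 4*1 = 4)
(U*((5*6)/A(0, 0) + 4/(-4)))*67 = (4*((5*6)/8 + 4/(-4)))*67 = (4*(30*(1/8) + 4*(-1/4)))*67 = (4*(15/4 - 1))*67 = (4*(11/4))*67 = 11*67 = 737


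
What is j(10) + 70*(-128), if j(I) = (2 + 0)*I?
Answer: -8940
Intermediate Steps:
j(I) = 2*I
j(10) + 70*(-128) = 2*10 + 70*(-128) = 20 - 8960 = -8940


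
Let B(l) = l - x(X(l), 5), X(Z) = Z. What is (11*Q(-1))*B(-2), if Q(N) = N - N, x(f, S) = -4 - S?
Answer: 0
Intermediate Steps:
Q(N) = 0
B(l) = 9 + l (B(l) = l - (-4 - 1*5) = l - (-4 - 5) = l - 1*(-9) = l + 9 = 9 + l)
(11*Q(-1))*B(-2) = (11*0)*(9 - 2) = 0*7 = 0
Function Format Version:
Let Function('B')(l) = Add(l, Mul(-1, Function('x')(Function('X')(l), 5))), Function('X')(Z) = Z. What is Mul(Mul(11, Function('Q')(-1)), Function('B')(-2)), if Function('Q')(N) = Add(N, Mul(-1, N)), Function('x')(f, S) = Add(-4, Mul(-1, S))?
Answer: 0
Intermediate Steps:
Function('Q')(N) = 0
Function('B')(l) = Add(9, l) (Function('B')(l) = Add(l, Mul(-1, Add(-4, Mul(-1, 5)))) = Add(l, Mul(-1, Add(-4, -5))) = Add(l, Mul(-1, -9)) = Add(l, 9) = Add(9, l))
Mul(Mul(11, Function('Q')(-1)), Function('B')(-2)) = Mul(Mul(11, 0), Add(9, -2)) = Mul(0, 7) = 0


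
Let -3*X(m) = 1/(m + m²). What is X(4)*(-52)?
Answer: 13/15 ≈ 0.86667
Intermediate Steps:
X(m) = -1/(3*(m + m²))
X(4)*(-52) = -⅓/(4*(1 + 4))*(-52) = -⅓*¼/5*(-52) = -⅓*¼*⅕*(-52) = -1/60*(-52) = 13/15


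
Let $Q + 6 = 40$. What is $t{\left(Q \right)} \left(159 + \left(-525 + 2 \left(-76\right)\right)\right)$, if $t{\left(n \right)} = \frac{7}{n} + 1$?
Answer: $- \frac{10619}{17} \approx -624.65$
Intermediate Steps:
$Q = 34$ ($Q = -6 + 40 = 34$)
$t{\left(n \right)} = 1 + \frac{7}{n}$
$t{\left(Q \right)} \left(159 + \left(-525 + 2 \left(-76\right)\right)\right) = \frac{7 + 34}{34} \left(159 + \left(-525 + 2 \left(-76\right)\right)\right) = \frac{1}{34} \cdot 41 \left(159 - 677\right) = \frac{41 \left(159 - 677\right)}{34} = \frac{41}{34} \left(-518\right) = - \frac{10619}{17}$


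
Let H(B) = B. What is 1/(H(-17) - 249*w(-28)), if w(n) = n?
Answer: 1/6955 ≈ 0.00014378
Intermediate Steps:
1/(H(-17) - 249*w(-28)) = 1/(-17 - 249*(-28)) = 1/(-17 + 6972) = 1/6955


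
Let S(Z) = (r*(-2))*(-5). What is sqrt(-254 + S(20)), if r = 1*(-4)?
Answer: 7*I*sqrt(6) ≈ 17.146*I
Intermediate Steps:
r = -4
S(Z) = -40 (S(Z) = -4*(-2)*(-5) = 8*(-5) = -40)
sqrt(-254 + S(20)) = sqrt(-254 - 40) = sqrt(-294) = 7*I*sqrt(6)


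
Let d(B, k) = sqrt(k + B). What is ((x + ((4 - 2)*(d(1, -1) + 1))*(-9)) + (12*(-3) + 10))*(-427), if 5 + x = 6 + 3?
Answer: 17080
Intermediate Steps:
x = 4 (x = -5 + (6 + 3) = -5 + 9 = 4)
d(B, k) = sqrt(B + k)
((x + ((4 - 2)*(d(1, -1) + 1))*(-9)) + (12*(-3) + 10))*(-427) = ((4 + ((4 - 2)*(sqrt(1 - 1) + 1))*(-9)) + (12*(-3) + 10))*(-427) = ((4 + (2*(sqrt(0) + 1))*(-9)) + (-36 + 10))*(-427) = ((4 + (2*(0 + 1))*(-9)) - 26)*(-427) = ((4 + (2*1)*(-9)) - 26)*(-427) = ((4 + 2*(-9)) - 26)*(-427) = ((4 - 18) - 26)*(-427) = (-14 - 26)*(-427) = -40*(-427) = 17080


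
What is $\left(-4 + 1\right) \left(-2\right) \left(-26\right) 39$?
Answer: $-6084$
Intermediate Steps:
$\left(-4 + 1\right) \left(-2\right) \left(-26\right) 39 = \left(-3\right) \left(-2\right) \left(-26\right) 39 = 6 \left(-26\right) 39 = \left(-156\right) 39 = -6084$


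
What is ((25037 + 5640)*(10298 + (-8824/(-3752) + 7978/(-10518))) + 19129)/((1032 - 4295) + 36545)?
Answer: 779354896771097/82089087822 ≈ 9494.0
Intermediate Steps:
((25037 + 5640)*(10298 + (-8824/(-3752) + 7978/(-10518))) + 19129)/((1032 - 4295) + 36545) = (30677*(10298 + (-8824*(-1/3752) + 7978*(-1/10518))) + 19129)/(-3263 + 36545) = (30677*(10298 + (1103/469 - 3989/5259)) + 19129)/33282 = (30677*(10298 + 3929836/2466471) + 19129)*(1/33282) = (30677*(25403648194/2466471) + 19129)*(1/33282) = (779307715647338/2466471 + 19129)*(1/33282) = (779354896771097/2466471)*(1/33282) = 779354896771097/82089087822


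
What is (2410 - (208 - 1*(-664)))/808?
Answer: 769/404 ≈ 1.9035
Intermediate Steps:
(2410 - (208 - 1*(-664)))/808 = (2410 - (208 + 664))*(1/808) = (2410 - 1*872)*(1/808) = (2410 - 872)*(1/808) = 1538*(1/808) = 769/404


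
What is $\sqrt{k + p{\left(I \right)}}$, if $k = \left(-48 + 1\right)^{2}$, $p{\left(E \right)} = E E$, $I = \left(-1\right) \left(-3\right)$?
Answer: $\sqrt{2218} \approx 47.096$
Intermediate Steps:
$I = 3$
$p{\left(E \right)} = E^{2}$
$k = 2209$ ($k = \left(-47\right)^{2} = 2209$)
$\sqrt{k + p{\left(I \right)}} = \sqrt{2209 + 3^{2}} = \sqrt{2209 + 9} = \sqrt{2218}$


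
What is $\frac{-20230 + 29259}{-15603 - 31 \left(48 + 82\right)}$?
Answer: $- \frac{9029}{19633} \approx -0.45989$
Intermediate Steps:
$\frac{-20230 + 29259}{-15603 - 31 \left(48 + 82\right)} = \frac{9029}{-15603 - 4030} = \frac{9029}{-19633} = 9029 \left(- \frac{1}{19633}\right) = - \frac{9029}{19633}$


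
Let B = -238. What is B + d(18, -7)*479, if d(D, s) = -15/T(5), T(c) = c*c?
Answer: -2627/5 ≈ -525.40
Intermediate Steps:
T(c) = c²
d(D, s) = -⅗ (d(D, s) = -15/(5²) = -15/25 = -15*1/25 = -⅗)
B + d(18, -7)*479 = -238 - ⅗*479 = -238 - 1437/5 = -2627/5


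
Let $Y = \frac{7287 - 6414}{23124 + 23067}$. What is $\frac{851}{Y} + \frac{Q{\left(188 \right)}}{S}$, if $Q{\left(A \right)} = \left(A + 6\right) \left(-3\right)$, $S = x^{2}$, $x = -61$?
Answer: $\frac{48755524325}{1082811} \approx 45027.0$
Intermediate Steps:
$S = 3721$ ($S = \left(-61\right)^{2} = 3721$)
$Y = \frac{291}{15397}$ ($Y = \frac{873}{46191} = 873 \cdot \frac{1}{46191} = \frac{291}{15397} \approx 0.0189$)
$Q{\left(A \right)} = -18 - 3 A$ ($Q{\left(A \right)} = \left(6 + A\right) \left(-3\right) = -18 - 3 A$)
$\frac{851}{Y} + \frac{Q{\left(188 \right)}}{S} = \frac{851}{\frac{291}{15397}} + \frac{-18 - 564}{3721} = 851 \cdot \frac{15397}{291} + \left(-18 - 564\right) \frac{1}{3721} = \frac{13102847}{291} - \frac{582}{3721} = \frac{48755524325}{1082811}$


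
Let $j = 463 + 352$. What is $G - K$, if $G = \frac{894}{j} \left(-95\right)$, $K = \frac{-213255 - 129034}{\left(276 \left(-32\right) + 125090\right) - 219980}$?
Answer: $- \frac{1817614999}{16906686} \approx -107.51$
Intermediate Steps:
$j = 815$
$K = \frac{342289}{103722}$ ($K = - \frac{342289}{\left(-8832 + 125090\right) - 219980} = - \frac{342289}{116258 - 219980} = - \frac{342289}{-103722} = \left(-342289\right) \left(- \frac{1}{103722}\right) = \frac{342289}{103722} \approx 3.3001$)
$G = - \frac{16986}{163}$ ($G = \frac{894}{815} \left(-95\right) = - \frac{16986}{163} \approx -104.21$)
$G - K = - \frac{16986}{163} - \frac{342289}{103722} = - \frac{1817614999}{16906686}$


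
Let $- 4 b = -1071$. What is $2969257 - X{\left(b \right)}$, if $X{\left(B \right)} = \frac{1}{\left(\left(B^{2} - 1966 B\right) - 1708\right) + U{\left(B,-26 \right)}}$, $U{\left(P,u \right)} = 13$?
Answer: $\frac{21682770609727}{7302423} \approx 2.9693 \cdot 10^{6}$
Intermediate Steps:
$b = \frac{1071}{4}$ ($b = \left(- \frac{1}{4}\right) \left(-1071\right) = \frac{1071}{4} \approx 267.75$)
$X{\left(B \right)} = \frac{1}{-1695 + B^{2} - 1966 B}$ ($X{\left(B \right)} = \frac{1}{\left(\left(B^{2} - 1966 B\right) - 1708\right) + 13} = \frac{1}{\left(-1708 + B^{2} - 1966 B\right) + 13} = \frac{1}{-1695 + B^{2} - 1966 B}$)
$2969257 - X{\left(b \right)} = 2969257 - \frac{1}{-1695 + \left(\frac{1071}{4}\right)^{2} - \frac{1052793}{2}} = 2969257 - \frac{1}{-1695 + \frac{1147041}{16} - \frac{1052793}{2}} = 2969257 - \frac{1}{- \frac{7302423}{16}} = 2969257 - - \frac{16}{7302423} = 2969257 + \frac{16}{7302423} = \frac{21682770609727}{7302423}$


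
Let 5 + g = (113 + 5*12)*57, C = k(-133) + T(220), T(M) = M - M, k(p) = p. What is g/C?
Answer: -1408/19 ≈ -74.105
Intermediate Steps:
T(M) = 0
C = -133 (C = -133 + 0 = -133)
g = 9856 (g = -5 + (113 + 5*12)*57 = -5 + (113 + 60)*57 = -5 + 173*57 = -5 + 9861 = 9856)
g/C = 9856/(-133) = 9856*(-1/133) = -1408/19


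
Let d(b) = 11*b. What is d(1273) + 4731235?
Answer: 4745238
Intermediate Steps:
d(1273) + 4731235 = 11*1273 + 4731235 = 14003 + 4731235 = 4745238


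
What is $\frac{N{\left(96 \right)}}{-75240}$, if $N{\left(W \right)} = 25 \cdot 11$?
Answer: $- \frac{5}{1368} \approx -0.003655$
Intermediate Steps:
$N{\left(W \right)} = 275$
$\frac{N{\left(96 \right)}}{-75240} = \frac{275}{-75240} = 275 \left(- \frac{1}{75240}\right) = - \frac{5}{1368}$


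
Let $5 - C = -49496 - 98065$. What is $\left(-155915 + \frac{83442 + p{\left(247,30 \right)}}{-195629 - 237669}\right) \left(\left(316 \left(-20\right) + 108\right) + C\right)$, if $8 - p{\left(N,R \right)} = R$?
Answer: $- \frac{4774778467017930}{216649} \approx -2.2039 \cdot 10^{10}$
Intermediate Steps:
$p{\left(N,R \right)} = 8 - R$
$C = 147566$ ($C = 5 - \left(-49496 - 98065\right) = 5 - -147561 = 5 + 147561 = 147566$)
$\left(-155915 + \frac{83442 + p{\left(247,30 \right)}}{-195629 - 237669}\right) \left(\left(316 \left(-20\right) + 108\right) + C\right) = \left(-155915 + \frac{83442 + \left(8 - 30\right)}{-195629 - 237669}\right) \left(\left(316 \left(-20\right) + 108\right) + 147566\right) = \left(-155915 + \frac{83442 + \left(8 - 30\right)}{-433298}\right) \left(\left(-6320 + 108\right) + 147566\right) = \left(-155915 + \left(83442 - 22\right) \left(- \frac{1}{433298}\right)\right) \left(-6212 + 147566\right) = \left(-155915 + 83420 \left(- \frac{1}{433298}\right)\right) 141354 = \left(-155915 - \frac{41710}{216649}\right) 141354 = \left(- \frac{33778870545}{216649}\right) 141354 = - \frac{4774778467017930}{216649}$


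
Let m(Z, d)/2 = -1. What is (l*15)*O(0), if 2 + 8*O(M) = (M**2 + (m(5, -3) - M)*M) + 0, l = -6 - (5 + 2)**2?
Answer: 825/4 ≈ 206.25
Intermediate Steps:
m(Z, d) = -2 (m(Z, d) = 2*(-1) = -2)
l = -55 (l = -6 - 1*7**2 = -6 - 1*49 = -6 - 49 = -55)
O(M) = -1/4 + M**2/8 + M*(-2 - M)/8 (O(M) = -1/4 + ((M**2 + (-2 - M)*M) + 0)/8 = -1/4 + ((M**2 + M*(-2 - M)) + 0)/8 = -1/4 + (M**2 + M*(-2 - M))/8 = -1/4 + (M**2/8 + M*(-2 - M)/8) = -1/4 + M**2/8 + M*(-2 - M)/8)
(l*15)*O(0) = (-55*15)*(-1/4 - 1/4*0) = -825*(-1/4 + 0) = -825*(-1/4) = 825/4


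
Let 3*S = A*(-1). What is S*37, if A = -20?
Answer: 740/3 ≈ 246.67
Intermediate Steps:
S = 20/3 (S = (-20*(-1))/3 = (⅓)*20 = 20/3 ≈ 6.6667)
S*37 = (20/3)*37 = 740/3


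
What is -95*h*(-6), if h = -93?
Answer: -53010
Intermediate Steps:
-95*h*(-6) = -95*(-93)*(-6) = 8835*(-6) = -53010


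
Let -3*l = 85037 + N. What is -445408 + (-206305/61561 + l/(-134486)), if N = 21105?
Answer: -5531399496501866/12418638969 ≈ -4.4541e+5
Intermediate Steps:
l = -106142/3 (l = -(85037 + 21105)/3 = -⅓*106142 = -106142/3 ≈ -35381.)
-445408 + (-206305/61561 + l/(-134486)) = -445408 + (-206305/61561 - 106142/3/(-134486)) = -445408 + (-206305*1/61561 - 106142/3*(-1/134486)) = -445408 + (-206305/61561 + 53071/201729) = -445408 - 38350597514/12418638969 = -5531399496501866/12418638969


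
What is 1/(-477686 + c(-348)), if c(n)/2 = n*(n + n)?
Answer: 1/6730 ≈ 0.00014859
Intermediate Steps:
c(n) = 4*n² (c(n) = 2*(n*(n + n)) = 2*(n*(2*n)) = 2*(2*n²) = 4*n²)
1/(-477686 + c(-348)) = 1/(-477686 + 4*(-348)²) = 1/(-477686 + 4*121104) = 1/(-477686 + 484416) = 1/6730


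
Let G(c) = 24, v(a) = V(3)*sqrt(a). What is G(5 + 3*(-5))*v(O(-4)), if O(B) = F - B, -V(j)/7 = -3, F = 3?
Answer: 504*sqrt(7) ≈ 1333.5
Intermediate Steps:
V(j) = 21 (V(j) = -7*(-3) = 21)
O(B) = 3 - B
v(a) = 21*sqrt(a)
G(5 + 3*(-5))*v(O(-4)) = 24*(21*sqrt(3 - 1*(-4))) = 24*(21*sqrt(3 + 4)) = 24*(21*sqrt(7)) = 504*sqrt(7)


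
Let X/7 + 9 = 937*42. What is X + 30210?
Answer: 305625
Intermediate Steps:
X = 275415 (X = -63 + 7*(937*42) = -63 + 7*39354 = -63 + 275478 = 275415)
X + 30210 = 275415 + 30210 = 305625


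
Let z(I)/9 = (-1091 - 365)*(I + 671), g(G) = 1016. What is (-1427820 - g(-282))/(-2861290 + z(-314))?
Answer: 714418/3769709 ≈ 0.18952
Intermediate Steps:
z(I) = -8792784 - 13104*I (z(I) = 9*((-1091 - 365)*(I + 671)) = 9*(-1456*(671 + I)) = 9*(-976976 - 1456*I) = -8792784 - 13104*I)
(-1427820 - g(-282))/(-2861290 + z(-314)) = (-1427820 - 1*1016)/(-2861290 + (-8792784 - 13104*(-314))) = (-1427820 - 1016)/(-2861290 + (-8792784 + 4114656)) = -1428836/(-2861290 - 4678128) = -1428836/(-7539418) = -1428836*(-1/7539418) = 714418/3769709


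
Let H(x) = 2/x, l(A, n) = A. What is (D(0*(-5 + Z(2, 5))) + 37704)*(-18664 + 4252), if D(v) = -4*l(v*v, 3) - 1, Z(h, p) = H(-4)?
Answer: -543375636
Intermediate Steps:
Z(h, p) = -1/2 (Z(h, p) = 2/(-4) = 2*(-1/4) = -1/2)
D(v) = -1 - 4*v**2 (D(v) = -4*v*v - 1 = -4*v**2 - 1 = -1 - 4*v**2)
(D(0*(-5 + Z(2, 5))) + 37704)*(-18664 + 4252) = ((-1 - 4*(0*(-5 - 1/2))**2) + 37704)*(-18664 + 4252) = ((-1 - 4*(0*(-11/2))**2) + 37704)*(-14412) = ((-1 - 4*0**2) + 37704)*(-14412) = ((-1 - 4*0) + 37704)*(-14412) = ((-1 + 0) + 37704)*(-14412) = (-1 + 37704)*(-14412) = 37703*(-14412) = -543375636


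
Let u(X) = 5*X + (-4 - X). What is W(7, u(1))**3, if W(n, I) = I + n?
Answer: 343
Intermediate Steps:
u(X) = -4 + 4*X
W(7, u(1))**3 = ((-4 + 4*1) + 7)**3 = ((-4 + 4) + 7)**3 = (0 + 7)**3 = 7**3 = 343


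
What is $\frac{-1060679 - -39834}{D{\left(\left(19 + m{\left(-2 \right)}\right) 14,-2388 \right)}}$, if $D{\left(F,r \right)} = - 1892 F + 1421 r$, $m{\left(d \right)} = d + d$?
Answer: $\frac{145835}{541524} \approx 0.2693$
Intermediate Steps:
$m{\left(d \right)} = 2 d$
$\frac{-1060679 - -39834}{D{\left(\left(19 + m{\left(-2 \right)}\right) 14,-2388 \right)}} = \frac{-1060679 - -39834}{- 1892 \left(19 + 2 \left(-2\right)\right) 14 + 1421 \left(-2388\right)} = \frac{-1060679 + 39834}{- 1892 \left(19 - 4\right) 14 - 3393348} = - \frac{1020845}{- 1892 \cdot 15 \cdot 14 - 3393348} = - \frac{1020845}{\left(-1892\right) 210 - 3393348} = - \frac{1020845}{-397320 - 3393348} = - \frac{1020845}{-3790668} = \left(-1020845\right) \left(- \frac{1}{3790668}\right) = \frac{145835}{541524}$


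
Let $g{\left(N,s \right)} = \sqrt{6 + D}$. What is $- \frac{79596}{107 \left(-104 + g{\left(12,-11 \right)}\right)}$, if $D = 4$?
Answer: $\frac{1379664}{192707} + \frac{13266 \sqrt{10}}{192707} \approx 7.3771$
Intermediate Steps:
$g{\left(N,s \right)} = \sqrt{10}$ ($g{\left(N,s \right)} = \sqrt{6 + 4} = \sqrt{10}$)
$- \frac{79596}{107 \left(-104 + g{\left(12,-11 \right)}\right)} = - \frac{79596}{107 \left(-104 + \sqrt{10}\right)} = - \frac{79596}{-11128 + 107 \sqrt{10}}$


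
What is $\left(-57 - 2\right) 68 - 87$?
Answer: $-4099$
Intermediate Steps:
$\left(-57 - 2\right) 68 - 87 = \left(-59\right) 68 - 87 = -4012 - 87 = -4099$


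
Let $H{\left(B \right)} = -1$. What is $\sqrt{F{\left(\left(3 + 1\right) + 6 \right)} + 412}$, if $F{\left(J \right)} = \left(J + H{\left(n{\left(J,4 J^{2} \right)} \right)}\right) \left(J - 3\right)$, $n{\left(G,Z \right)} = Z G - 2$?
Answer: $5 \sqrt{19} \approx 21.794$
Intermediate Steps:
$n{\left(G,Z \right)} = -2 + G Z$ ($n{\left(G,Z \right)} = G Z - 2 = -2 + G Z$)
$F{\left(J \right)} = \left(-1 + J\right) \left(-3 + J\right)$ ($F{\left(J \right)} = \left(J - 1\right) \left(J - 3\right) = \left(-1 + J\right) \left(-3 + J\right)$)
$\sqrt{F{\left(\left(3 + 1\right) + 6 \right)} + 412} = \sqrt{\left(3 + \left(\left(3 + 1\right) + 6\right)^{2} - 4 \left(\left(3 + 1\right) + 6\right)\right) + 412} = \sqrt{\left(3 + \left(4 + 6\right)^{2} - 4 \left(4 + 6\right)\right) + 412} = \sqrt{\left(3 + 10^{2} - 40\right) + 412} = \sqrt{\left(3 + 100 - 40\right) + 412} = \sqrt{63 + 412} = \sqrt{475} = 5 \sqrt{19}$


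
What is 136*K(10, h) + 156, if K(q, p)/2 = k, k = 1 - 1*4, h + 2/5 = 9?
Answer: -660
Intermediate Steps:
h = 43/5 (h = -⅖ + 9 = 43/5 ≈ 8.6000)
k = -3 (k = 1 - 4 = -3)
K(q, p) = -6 (K(q, p) = 2*(-3) = -6)
136*K(10, h) + 156 = 136*(-6) + 156 = -816 + 156 = -660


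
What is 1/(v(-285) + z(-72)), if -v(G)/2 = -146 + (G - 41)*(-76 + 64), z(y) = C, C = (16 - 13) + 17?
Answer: -1/7512 ≈ -0.00013312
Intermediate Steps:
C = 20 (C = 3 + 17 = 20)
z(y) = 20
v(G) = -692 + 24*G (v(G) = -2*(-146 + (G - 41)*(-76 + 64)) = -2*(-146 + (-41 + G)*(-12)) = -2*(-146 + (492 - 12*G)) = -2*(346 - 12*G) = -692 + 24*G)
1/(v(-285) + z(-72)) = 1/((-692 + 24*(-285)) + 20) = 1/((-692 - 6840) + 20) = 1/(-7532 + 20) = 1/(-7512) = -1/7512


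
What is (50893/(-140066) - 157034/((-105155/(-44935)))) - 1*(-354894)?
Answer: 847749957245613/2945728046 ≈ 2.8779e+5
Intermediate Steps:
(50893/(-140066) - 157034/((-105155/(-44935)))) - 1*(-354894) = (50893*(-1/140066) - 157034/((-105155*(-1/44935)))) + 354894 = (-50893/140066 - 157034/21031/8987) + 354894 = (-50893/140066 - 157034*8987/21031) + 354894 = (-50893/140066 - 1411264558/21031) + 354894 = -197671251911511/2945728046 + 354894 = 847749957245613/2945728046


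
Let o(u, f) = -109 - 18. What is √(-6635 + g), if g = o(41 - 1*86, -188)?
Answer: 7*I*√138 ≈ 82.231*I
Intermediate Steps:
o(u, f) = -127
g = -127
√(-6635 + g) = √(-6635 - 127) = √(-6762) = 7*I*√138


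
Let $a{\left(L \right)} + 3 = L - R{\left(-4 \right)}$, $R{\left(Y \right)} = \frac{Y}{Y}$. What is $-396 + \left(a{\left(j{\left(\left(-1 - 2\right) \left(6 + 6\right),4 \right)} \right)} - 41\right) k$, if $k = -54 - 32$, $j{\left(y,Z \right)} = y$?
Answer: $6570$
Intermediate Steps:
$R{\left(Y \right)} = 1$
$k = -86$ ($k = -54 - 32 = -86$)
$a{\left(L \right)} = -4 + L$ ($a{\left(L \right)} = -3 + \left(L - 1\right) = -3 + \left(-1 + L\right) = -4 + L$)
$-396 + \left(a{\left(j{\left(\left(-1 - 2\right) \left(6 + 6\right),4 \right)} \right)} - 41\right) k = -396 + \left(\left(-4 + \left(-1 - 2\right) \left(6 + 6\right)\right) - 41\right) \left(-86\right) = -396 + \left(\left(-4 - 36\right) - 41\right) \left(-86\right) = -396 + \left(-40 - 41\right) \left(-86\right) = -396 - -6966 = -396 + 6966 = 6570$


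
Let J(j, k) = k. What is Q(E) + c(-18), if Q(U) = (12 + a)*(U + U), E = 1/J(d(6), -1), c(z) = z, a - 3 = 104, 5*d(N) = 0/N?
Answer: -256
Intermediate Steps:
d(N) = 0 (d(N) = (0/N)/5 = (1/5)*0 = 0)
a = 107 (a = 3 + 104 = 107)
E = -1 (E = 1/(-1) = -1)
Q(U) = 238*U (Q(U) = (12 + 107)*(U + U) = 119*(2*U) = 238*U)
Q(E) + c(-18) = 238*(-1) - 18 = -238 - 18 = -256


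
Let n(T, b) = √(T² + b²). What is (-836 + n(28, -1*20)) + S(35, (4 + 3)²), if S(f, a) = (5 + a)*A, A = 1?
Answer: -782 + 4*√74 ≈ -747.59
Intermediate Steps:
S(f, a) = 5 + a (S(f, a) = (5 + a)*1 = 5 + a)
(-836 + n(28, -1*20)) + S(35, (4 + 3)²) = (-836 + √(28² + (-1*20)²)) + (5 + (4 + 3)²) = (-836 + √(784 + (-20)²)) + (5 + 7²) = (-836 + √(784 + 400)) + (5 + 49) = (-836 + √1184) + 54 = (-836 + 4*√74) + 54 = -782 + 4*√74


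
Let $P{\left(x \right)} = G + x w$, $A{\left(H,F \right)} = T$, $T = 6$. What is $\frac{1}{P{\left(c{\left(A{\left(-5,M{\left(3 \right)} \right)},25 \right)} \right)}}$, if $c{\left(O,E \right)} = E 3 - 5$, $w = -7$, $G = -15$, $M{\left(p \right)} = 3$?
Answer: $- \frac{1}{505} \approx -0.0019802$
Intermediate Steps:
$A{\left(H,F \right)} = 6$
$c{\left(O,E \right)} = -5 + 3 E$ ($c{\left(O,E \right)} = 3 E - 5 = -5 + 3 E$)
$P{\left(x \right)} = -15 - 7 x$ ($P{\left(x \right)} = -15 + x \left(-7\right) = -15 - 7 x$)
$\frac{1}{P{\left(c{\left(A{\left(-5,M{\left(3 \right)} \right)},25 \right)} \right)}} = \frac{1}{-15 - 7 \left(-5 + 3 \cdot 25\right)} = \frac{1}{-15 - 7 \left(-5 + 75\right)} = \frac{1}{-15 - 490} = \frac{1}{-505} = - \frac{1}{505}$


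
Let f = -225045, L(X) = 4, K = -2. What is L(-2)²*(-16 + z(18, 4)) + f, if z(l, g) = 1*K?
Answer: -225333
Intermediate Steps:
z(l, g) = -2 (z(l, g) = 1*(-2) = -2)
L(-2)²*(-16 + z(18, 4)) + f = 4²*(-16 - 2) - 225045 = 16*(-18) - 225045 = -288 - 225045 = -225333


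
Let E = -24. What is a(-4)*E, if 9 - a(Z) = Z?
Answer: -312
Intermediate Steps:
a(Z) = 9 - Z
a(-4)*E = (9 - 1*(-4))*(-24) = (9 + 4)*(-24) = 13*(-24) = -312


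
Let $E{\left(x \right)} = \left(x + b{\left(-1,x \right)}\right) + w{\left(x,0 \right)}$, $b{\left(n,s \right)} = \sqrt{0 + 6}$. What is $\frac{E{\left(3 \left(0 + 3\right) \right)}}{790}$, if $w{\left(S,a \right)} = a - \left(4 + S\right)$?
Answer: $- \frac{2}{395} + \frac{\sqrt{6}}{790} \approx -0.0019627$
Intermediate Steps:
$w{\left(S,a \right)} = -4 + a - S$
$b{\left(n,s \right)} = \sqrt{6}$
$E{\left(x \right)} = -4 + \sqrt{6}$ ($E{\left(x \right)} = \left(x + \sqrt{6}\right) - \left(4 + x\right) = -4 + \sqrt{6}$)
$\frac{E{\left(3 \left(0 + 3\right) \right)}}{790} = \frac{-4 + \sqrt{6}}{790} = \left(-4 + \sqrt{6}\right) \frac{1}{790} = - \frac{2}{395} + \frac{\sqrt{6}}{790}$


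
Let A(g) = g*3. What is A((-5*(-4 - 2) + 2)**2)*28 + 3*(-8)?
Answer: 85992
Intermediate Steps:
A(g) = 3*g
A((-5*(-4 - 2) + 2)**2)*28 + 3*(-8) = (3*(-5*(-4 - 2) + 2)**2)*28 + 3*(-8) = (3*(-5*(-6) + 2)**2)*28 - 24 = (3*(30 + 2)**2)*28 - 24 = (3*32**2)*28 - 24 = (3*1024)*28 - 24 = 3072*28 - 24 = 86016 - 24 = 85992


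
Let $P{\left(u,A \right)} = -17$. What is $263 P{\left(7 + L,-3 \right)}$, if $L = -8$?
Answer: $-4471$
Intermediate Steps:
$263 P{\left(7 + L,-3 \right)} = 263 \left(-17\right) = -4471$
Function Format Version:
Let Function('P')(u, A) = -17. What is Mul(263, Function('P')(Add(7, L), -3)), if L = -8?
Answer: -4471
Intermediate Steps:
Mul(263, Function('P')(Add(7, L), -3)) = Mul(263, -17) = -4471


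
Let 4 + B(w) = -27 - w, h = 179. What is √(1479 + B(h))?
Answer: 3*√141 ≈ 35.623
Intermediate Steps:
B(w) = -31 - w (B(w) = -4 + (-27 - w) = -31 - w)
√(1479 + B(h)) = √(1479 + (-31 - 1*179)) = √(1479 + (-31 - 179)) = √(1479 - 210) = √1269 = 3*√141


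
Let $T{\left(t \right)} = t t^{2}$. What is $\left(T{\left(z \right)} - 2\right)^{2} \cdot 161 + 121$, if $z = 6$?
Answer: $7373277$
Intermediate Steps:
$T{\left(t \right)} = t^{3}$
$\left(T{\left(z \right)} - 2\right)^{2} \cdot 161 + 121 = \left(6^{3} - 2\right)^{2} \cdot 161 + 121 = \left(216 - 2\right)^{2} \cdot 161 + 121 = 214^{2} \cdot 161 + 121 = 45796 \cdot 161 + 121 = 7373156 + 121 = 7373277$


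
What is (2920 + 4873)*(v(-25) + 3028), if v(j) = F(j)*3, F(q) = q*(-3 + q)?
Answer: 39962504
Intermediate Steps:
v(j) = 3*j*(-3 + j) (v(j) = (j*(-3 + j))*3 = 3*j*(-3 + j))
(2920 + 4873)*(v(-25) + 3028) = (2920 + 4873)*(3*(-25)*(-3 - 25) + 3028) = 7793*(3*(-25)*(-28) + 3028) = 7793*(2100 + 3028) = 7793*5128 = 39962504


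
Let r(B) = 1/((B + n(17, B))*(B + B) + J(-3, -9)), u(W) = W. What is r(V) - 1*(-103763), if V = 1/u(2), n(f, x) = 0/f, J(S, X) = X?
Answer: 1763969/17 ≈ 1.0376e+5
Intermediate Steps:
n(f, x) = 0
V = ½ (V = 1/2 = ½ ≈ 0.50000)
r(B) = 1/(-9 + 2*B²) (r(B) = 1/((B + 0)*(B + B) - 9) = 1/(B*(2*B) - 9) = 1/(2*B² - 9) = 1/(-9 + 2*B²))
r(V) - 1*(-103763) = 1/(-9 + 2*(½)²) - 1*(-103763) = 1/(-9 + 2*(¼)) + 103763 = 1/(-9 + ½) + 103763 = 1/(-17/2) + 103763 = -2/17 + 103763 = 1763969/17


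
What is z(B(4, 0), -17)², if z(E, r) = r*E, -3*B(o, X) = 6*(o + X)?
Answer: 18496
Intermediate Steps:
B(o, X) = -2*X - 2*o (B(o, X) = -2*(o + X) = -2*(X + o) = -(6*X + 6*o)/3 = -2*X - 2*o)
z(E, r) = E*r
z(B(4, 0), -17)² = ((-2*0 - 2*4)*(-17))² = ((0 - 8)*(-17))² = (-8*(-17))² = 136² = 18496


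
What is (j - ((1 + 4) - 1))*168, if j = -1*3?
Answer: -1176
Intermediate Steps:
j = -3
(j - ((1 + 4) - 1))*168 = (-3 - ((1 + 4) - 1))*168 = (-3 - (5 - 1))*168 = (-3 - 1*4)*168 = (-3 - 4)*168 = -7*168 = -1176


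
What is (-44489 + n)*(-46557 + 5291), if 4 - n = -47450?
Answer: -122353690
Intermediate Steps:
n = 47454 (n = 4 - 1*(-47450) = 4 + 47450 = 47454)
(-44489 + n)*(-46557 + 5291) = (-44489 + 47454)*(-46557 + 5291) = 2965*(-41266) = -122353690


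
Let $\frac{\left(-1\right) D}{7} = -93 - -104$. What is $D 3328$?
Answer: $-256256$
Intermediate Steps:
$D = -77$ ($D = - 7 \left(-93 - -104\right) = - 7 \left(-93 + 104\right) = \left(-7\right) 11 = -77$)
$D 3328 = \left(-77\right) 3328 = -256256$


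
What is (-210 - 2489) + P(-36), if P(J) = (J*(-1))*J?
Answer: -3995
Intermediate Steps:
P(J) = -J² (P(J) = (-J)*J = -J²)
(-210 - 2489) + P(-36) = (-210 - 2489) - 1*(-36)² = -2699 - 1*1296 = -2699 - 1296 = -3995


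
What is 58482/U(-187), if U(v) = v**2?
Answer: 58482/34969 ≈ 1.6724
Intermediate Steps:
58482/U(-187) = 58482/((-187)**2) = 58482/34969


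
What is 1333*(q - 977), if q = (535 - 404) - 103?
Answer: -1265017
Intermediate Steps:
q = 28 (q = 131 - 103 = 28)
1333*(q - 977) = 1333*(28 - 977) = 1333*(-949) = -1265017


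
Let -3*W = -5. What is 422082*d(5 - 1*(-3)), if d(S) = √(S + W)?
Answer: 140694*√87 ≈ 1.3123e+6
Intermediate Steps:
W = 5/3 (W = -⅓*(-5) = 5/3 ≈ 1.6667)
d(S) = √(5/3 + S) (d(S) = √(S + 5/3) = √(5/3 + S))
422082*d(5 - 1*(-3)) = 422082*(√(15 + 9*(5 - 1*(-3)))/3) = 422082*(√(15 + 9*(5 + 3))/3) = 422082*(√(15 + 9*8)/3) = 422082*(√(15 + 72)/3) = 422082*(√87/3) = 140694*√87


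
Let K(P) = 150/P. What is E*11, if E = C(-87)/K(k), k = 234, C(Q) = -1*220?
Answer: -18876/5 ≈ -3775.2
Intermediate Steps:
C(Q) = -220
E = -1716/5 (E = -220/(150/234) = -220/(150*(1/234)) = -220/25/39 = -220*39/25 = -1716/5 ≈ -343.20)
E*11 = -1716/5*11 = -18876/5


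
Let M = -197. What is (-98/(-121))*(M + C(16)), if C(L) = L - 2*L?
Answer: -20874/121 ≈ -172.51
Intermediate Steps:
C(L) = -L
(-98/(-121))*(M + C(16)) = (-98/(-121))*(-197 - 1*16) = (-98*(-1/121))*(-197 - 16) = (98/121)*(-213) = -20874/121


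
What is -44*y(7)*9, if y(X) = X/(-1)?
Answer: 2772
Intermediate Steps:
y(X) = -X (y(X) = X*(-1) = -X)
-44*y(7)*9 = -(-44)*7*9 = -44*(-7)*9 = 308*9 = 2772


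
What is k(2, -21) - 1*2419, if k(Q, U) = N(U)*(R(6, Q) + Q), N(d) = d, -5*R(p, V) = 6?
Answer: -12179/5 ≈ -2435.8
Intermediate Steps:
R(p, V) = -6/5 (R(p, V) = -⅕*6 = -6/5)
k(Q, U) = U*(-6/5 + Q)
k(2, -21) - 1*2419 = (⅕)*(-21)*(-6 + 5*2) - 1*2419 = (⅕)*(-21)*(-6 + 10) - 2419 = (⅕)*(-21)*4 - 2419 = -84/5 - 2419 = -12179/5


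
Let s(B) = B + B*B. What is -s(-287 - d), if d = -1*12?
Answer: -75350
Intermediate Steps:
d = -12
s(B) = B + B²
-s(-287 - d) = -(-287 - 1*(-12))*(1 + (-287 - 1*(-12))) = -(-287 + 12)*(1 + (-287 + 12)) = -(-275)*(1 - 275) = -(-275)*(-274) = -1*75350 = -75350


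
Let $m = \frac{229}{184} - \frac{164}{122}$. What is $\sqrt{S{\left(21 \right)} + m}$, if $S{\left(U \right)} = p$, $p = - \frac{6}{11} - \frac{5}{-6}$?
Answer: $\frac{\sqrt{6454173198}}{185196} \approx 0.4338$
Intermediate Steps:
$m = - \frac{1119}{11224}$ ($m = 229 \cdot \frac{1}{184} - \frac{82}{61} = \frac{229}{184} - \frac{82}{61} = - \frac{1119}{11224} \approx -0.099697$)
$p = \frac{19}{66}$ ($p = \left(-6\right) \frac{1}{11} - - \frac{5}{6} = - \frac{6}{11} + \frac{5}{6} = \frac{19}{66} \approx 0.28788$)
$S{\left(U \right)} = \frac{19}{66}$
$\sqrt{S{\left(21 \right)} + m} = \sqrt{\frac{19}{66} - \frac{1119}{11224}} = \sqrt{\frac{69701}{370392}} = \frac{\sqrt{6454173198}}{185196}$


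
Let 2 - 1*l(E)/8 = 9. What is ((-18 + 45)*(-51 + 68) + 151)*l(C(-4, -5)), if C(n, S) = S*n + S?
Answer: -34160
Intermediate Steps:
C(n, S) = S + S*n
l(E) = -56 (l(E) = 16 - 8*9 = 16 - 72 = -56)
((-18 + 45)*(-51 + 68) + 151)*l(C(-4, -5)) = ((-18 + 45)*(-51 + 68) + 151)*(-56) = (27*17 + 151)*(-56) = (459 + 151)*(-56) = 610*(-56) = -34160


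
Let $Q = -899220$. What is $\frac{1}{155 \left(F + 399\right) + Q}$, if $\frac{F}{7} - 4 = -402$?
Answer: $- \frac{1}{1269205} \approx -7.8789 \cdot 10^{-7}$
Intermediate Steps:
$F = -2786$ ($F = 28 + 7 \left(-402\right) = 28 - 2814 = -2786$)
$\frac{1}{155 \left(F + 399\right) + Q} = \frac{1}{155 \left(-2786 + 399\right) - 899220} = \frac{1}{155 \left(-2387\right) - 899220} = \frac{1}{-369985 - 899220} = \frac{1}{-1269205} = - \frac{1}{1269205}$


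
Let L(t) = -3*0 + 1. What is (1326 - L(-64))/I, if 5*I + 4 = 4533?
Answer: 6625/4529 ≈ 1.4628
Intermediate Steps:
L(t) = 1 (L(t) = 0 + 1 = 1)
I = 4529/5 (I = -⅘ + (⅕)*4533 = -⅘ + 4533/5 = 4529/5 ≈ 905.80)
(1326 - L(-64))/I = (1326 - 1*1)/(4529/5) = (1326 - 1)*(5/4529) = 1325*(5/4529) = 6625/4529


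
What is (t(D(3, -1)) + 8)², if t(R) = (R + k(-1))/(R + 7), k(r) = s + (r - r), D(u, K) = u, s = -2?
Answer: 6561/100 ≈ 65.610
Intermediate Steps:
k(r) = -2 (k(r) = -2 + (r - r) = -2 + 0 = -2)
t(R) = (-2 + R)/(7 + R) (t(R) = (R - 2)/(R + 7) = (-2 + R)/(7 + R))
(t(D(3, -1)) + 8)² = ((-2 + 3)/(7 + 3) + 8)² = (1/10 + 8)² = ((⅒)*1 + 8)² = (⅒ + 8)² = (81/10)² = 6561/100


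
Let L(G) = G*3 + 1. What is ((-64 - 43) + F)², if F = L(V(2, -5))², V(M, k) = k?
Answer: 7921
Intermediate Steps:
L(G) = 1 + 3*G (L(G) = 3*G + 1 = 1 + 3*G)
F = 196 (F = (1 + 3*(-5))² = (1 - 15)² = (-14)² = 196)
((-64 - 43) + F)² = ((-64 - 43) + 196)² = (-107 + 196)² = 89² = 7921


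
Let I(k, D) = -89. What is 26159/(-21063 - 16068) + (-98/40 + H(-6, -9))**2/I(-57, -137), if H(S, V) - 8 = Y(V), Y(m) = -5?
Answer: -935753251/1321863600 ≈ -0.70790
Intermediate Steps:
H(S, V) = 3 (H(S, V) = 8 - 5 = 3)
26159/(-21063 - 16068) + (-98/40 + H(-6, -9))**2/I(-57, -137) = 26159/(-21063 - 16068) + (-98/40 + 3)**2/(-89) = 26159/(-37131) + (-98*1/40 + 3)**2*(-1/89) = 26159*(-1/37131) + (-49/20 + 3)**2*(-1/89) = -26159/37131 + (11/20)**2*(-1/89) = -26159/37131 + (121/400)*(-1/89) = -26159/37131 - 121/35600 = -935753251/1321863600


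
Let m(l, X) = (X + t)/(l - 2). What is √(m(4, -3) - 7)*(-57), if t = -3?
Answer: -57*I*√10 ≈ -180.25*I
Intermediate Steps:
m(l, X) = (-3 + X)/(-2 + l) (m(l, X) = (X - 3)/(l - 2) = (-3 + X)/(-2 + l))
√(m(4, -3) - 7)*(-57) = √((-3 - 3)/(-2 + 4) - 7)*(-57) = √(-6/2 - 7)*(-57) = √((½)*(-6) - 7)*(-57) = √(-3 - 7)*(-57) = √(-10)*(-57) = (I*√10)*(-57) = -57*I*√10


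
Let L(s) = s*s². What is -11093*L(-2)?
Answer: 88744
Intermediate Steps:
L(s) = s³
-11093*L(-2) = -11093*(-2)³ = -11093*(-8) = 88744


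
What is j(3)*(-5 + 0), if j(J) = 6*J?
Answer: -90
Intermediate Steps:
j(3)*(-5 + 0) = (6*3)*(-5 + 0) = 18*(-5) = -90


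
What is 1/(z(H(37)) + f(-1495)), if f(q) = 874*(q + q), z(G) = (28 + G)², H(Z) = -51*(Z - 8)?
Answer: -1/507859 ≈ -1.9690e-6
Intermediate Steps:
H(Z) = 408 - 51*Z (H(Z) = -51*(-8 + Z) = 408 - 51*Z)
f(q) = 1748*q (f(q) = 874*(2*q) = 1748*q)
1/(z(H(37)) + f(-1495)) = 1/((28 + (408 - 51*37))² + 1748*(-1495)) = 1/((28 + (408 - 1887))² - 2613260) = 1/((28 - 1479)² - 2613260) = 1/((-1451)² - 2613260) = 1/(2105401 - 2613260) = 1/(-507859) = -1/507859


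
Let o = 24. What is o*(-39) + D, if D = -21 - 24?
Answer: -981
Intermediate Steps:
D = -45
o*(-39) + D = 24*(-39) - 45 = -936 - 45 = -981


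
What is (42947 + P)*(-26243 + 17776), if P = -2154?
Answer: -345394331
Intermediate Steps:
(42947 + P)*(-26243 + 17776) = (42947 - 2154)*(-26243 + 17776) = 40793*(-8467) = -345394331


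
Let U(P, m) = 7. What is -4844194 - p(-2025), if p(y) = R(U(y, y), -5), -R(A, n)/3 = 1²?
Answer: -4844191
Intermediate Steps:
R(A, n) = -3 (R(A, n) = -3*1² = -3*1 = -3)
p(y) = -3
-4844194 - p(-2025) = -4844194 - 1*(-3) = -4844194 + 3 = -4844191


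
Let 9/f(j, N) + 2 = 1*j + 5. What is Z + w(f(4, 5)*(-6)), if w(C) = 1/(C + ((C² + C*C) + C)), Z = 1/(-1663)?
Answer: 76411/8441388 ≈ 0.0090519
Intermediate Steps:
f(j, N) = 9/(3 + j) (f(j, N) = 9/(-2 + (1*j + 5)) = 9/(-2 + (j + 5)) = 9/(-2 + (5 + j)) = 9/(3 + j))
Z = -1/1663 ≈ -0.00060132
w(C) = 1/(2*C + 2*C²) (w(C) = 1/(C + ((C² + C²) + C)) = 1/(C + (2*C² + C)) = 1/(C + (C + 2*C²)) = 1/(2*C + 2*C²))
Z + w(f(4, 5)*(-6)) = -1/1663 + 1/(2*(((9/(3 + 4))*(-6)))*(1 + (9/(3 + 4))*(-6))) = -1/1663 + 1/(2*(((9/7)*(-6)))*(1 + (9/7)*(-6))) = -1/1663 + 1/(2*(-54/7)*(1 - 54/7)) = -1/1663 + (½)*(-7/54)/(-47/7) = -1/1663 + (½)*(-7/54)*(-7/47) = -1/1663 + 49/5076 = 76411/8441388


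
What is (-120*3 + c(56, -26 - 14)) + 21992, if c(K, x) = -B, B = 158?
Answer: 21474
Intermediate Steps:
c(K, x) = -158 (c(K, x) = -1*158 = -158)
(-120*3 + c(56, -26 - 14)) + 21992 = (-120*3 - 158) + 21992 = (-360 - 158) + 21992 = -518 + 21992 = 21474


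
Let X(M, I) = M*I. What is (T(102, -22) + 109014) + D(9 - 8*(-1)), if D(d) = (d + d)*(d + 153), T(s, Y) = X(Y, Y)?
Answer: 115278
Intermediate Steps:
X(M, I) = I*M
T(s, Y) = Y**2 (T(s, Y) = Y*Y = Y**2)
D(d) = 2*d*(153 + d) (D(d) = (2*d)*(153 + d) = 2*d*(153 + d))
(T(102, -22) + 109014) + D(9 - 8*(-1)) = ((-22)**2 + 109014) + 2*(9 - 8*(-1))*(153 + (9 - 8*(-1))) = (484 + 109014) + 2*(9 + 8)*(153 + (9 + 8)) = 109498 + 2*17*(153 + 17) = 109498 + 2*17*170 = 109498 + 5780 = 115278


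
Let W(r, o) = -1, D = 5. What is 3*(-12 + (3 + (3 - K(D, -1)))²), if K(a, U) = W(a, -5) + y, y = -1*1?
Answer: 156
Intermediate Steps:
y = -1
K(a, U) = -2 (K(a, U) = -1 - 1 = -2)
3*(-12 + (3 + (3 - K(D, -1)))²) = 3*(-12 + (3 + (3 - 1*(-2)))²) = 3*(-12 + (3 + (3 + 2))²) = 3*(-12 + (3 + 5)²) = 3*(-12 + 8²) = 3*(-12 + 64) = 3*52 = 156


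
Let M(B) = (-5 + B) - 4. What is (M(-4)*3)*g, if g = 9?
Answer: -351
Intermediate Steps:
M(B) = -9 + B
(M(-4)*3)*g = ((-9 - 4)*3)*9 = -13*3*9 = -39*9 = -351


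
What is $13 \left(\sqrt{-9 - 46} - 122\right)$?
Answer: $-1586 + 13 i \sqrt{55} \approx -1586.0 + 96.411 i$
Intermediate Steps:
$13 \left(\sqrt{-9 - 46} - 122\right) = 13 \left(\sqrt{-55} - 122\right) = 13 \left(i \sqrt{55} - 122\right) = 13 \left(-122 + i \sqrt{55}\right) = -1586 + 13 i \sqrt{55}$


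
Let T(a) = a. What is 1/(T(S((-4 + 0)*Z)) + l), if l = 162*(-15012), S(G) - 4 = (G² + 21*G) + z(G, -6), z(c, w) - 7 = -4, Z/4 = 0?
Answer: -1/2431937 ≈ -4.1119e-7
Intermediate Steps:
Z = 0 (Z = 4*0 = 0)
z(c, w) = 3 (z(c, w) = 7 - 4 = 3)
S(G) = 7 + G² + 21*G (S(G) = 4 + ((G² + 21*G) + 3) = 4 + (3 + G² + 21*G) = 7 + G² + 21*G)
l = -2431944
1/(T(S((-4 + 0)*Z)) + l) = 1/((7 + ((-4 + 0)*0)² + 21*((-4 + 0)*0)) - 2431944) = 1/((7 + (-4*0)² + 21*(-4*0)) - 2431944) = 1/((7 + 0² + 21*0) - 2431944) = 1/((7 + 0 + 0) - 2431944) = 1/(7 - 2431944) = 1/(-2431937) = -1/2431937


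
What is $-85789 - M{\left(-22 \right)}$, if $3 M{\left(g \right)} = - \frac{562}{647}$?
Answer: $- \frac{166515887}{1941} \approx -85789.0$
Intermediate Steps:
$M{\left(g \right)} = - \frac{562}{1941}$ ($M{\left(g \right)} = \frac{\left(-562\right) \frac{1}{647}}{3} = \frac{1}{3} \left(- \frac{562}{647}\right) = - \frac{562}{1941}$)
$-85789 - M{\left(-22 \right)} = -85789 - - \frac{562}{1941} = -85789 + \frac{562}{1941} = - \frac{166515887}{1941}$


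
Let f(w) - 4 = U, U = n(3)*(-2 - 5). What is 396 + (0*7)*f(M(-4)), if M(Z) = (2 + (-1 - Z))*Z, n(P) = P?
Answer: 396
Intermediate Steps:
M(Z) = Z*(1 - Z) (M(Z) = (1 - Z)*Z = Z*(1 - Z))
U = -21 (U = 3*(-2 - 5) = 3*(-7) = -21)
f(w) = -17 (f(w) = 4 - 21 = -17)
396 + (0*7)*f(M(-4)) = 396 + (0*7)*(-17) = 396 + 0*(-17) = 396 + 0 = 396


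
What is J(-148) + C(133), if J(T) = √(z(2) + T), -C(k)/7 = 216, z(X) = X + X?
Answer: -1512 + 12*I ≈ -1512.0 + 12.0*I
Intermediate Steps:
z(X) = 2*X
C(k) = -1512 (C(k) = -7*216 = -1512)
J(T) = √(4 + T) (J(T) = √(2*2 + T) = √(4 + T))
J(-148) + C(133) = √(4 - 148) - 1512 = √(-144) - 1512 = 12*I - 1512 = -1512 + 12*I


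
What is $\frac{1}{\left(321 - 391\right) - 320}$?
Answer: $- \frac{1}{390} \approx -0.0025641$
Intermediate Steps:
$\frac{1}{\left(321 - 391\right) - 320} = \frac{1}{-70 - 320} = \frac{1}{-390} = - \frac{1}{390}$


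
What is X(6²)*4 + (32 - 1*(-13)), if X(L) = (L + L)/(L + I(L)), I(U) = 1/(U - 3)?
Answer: 63009/1189 ≈ 52.993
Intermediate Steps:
I(U) = 1/(-3 + U)
X(L) = 2*L/(L + 1/(-3 + L)) (X(L) = (L + L)/(L + 1/(-3 + L)) = (2*L)/(L + 1/(-3 + L)) = 2*L/(L + 1/(-3 + L)))
X(6²)*4 + (32 - 1*(-13)) = (2*6²*(-3 + 6²)/(1 + 6²*(-3 + 6²)))*4 + (32 - 1*(-13)) = (2*36*(-3 + 36)/(1 + 36*(-3 + 36)))*4 + (32 + 13) = (2*36*33/(1 + 36*33))*4 + 45 = (2*36*33/(1 + 1188))*4 + 45 = (2*36*33/1189)*4 + 45 = (2*36*(1/1189)*33)*4 + 45 = (2376/1189)*4 + 45 = 9504/1189 + 45 = 63009/1189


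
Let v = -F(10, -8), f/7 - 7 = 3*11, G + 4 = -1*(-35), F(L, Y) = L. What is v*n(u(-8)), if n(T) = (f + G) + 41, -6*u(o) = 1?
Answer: -3520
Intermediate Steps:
u(o) = -⅙ (u(o) = -⅙*1 = -⅙)
G = 31 (G = -4 - 1*(-35) = -4 + 35 = 31)
f = 280 (f = 49 + 7*(3*11) = 49 + 7*33 = 49 + 231 = 280)
n(T) = 352 (n(T) = (280 + 31) + 41 = 311 + 41 = 352)
v = -10 (v = -1*10 = -10)
v*n(u(-8)) = -10*352 = -3520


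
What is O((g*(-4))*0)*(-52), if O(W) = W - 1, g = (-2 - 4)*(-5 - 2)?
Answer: 52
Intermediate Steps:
g = 42 (g = -6*(-7) = 42)
O(W) = -1 + W
O((g*(-4))*0)*(-52) = (-1 + (42*(-4))*0)*(-52) = (-1 - 168*0)*(-52) = (-1 + 0)*(-52) = -1*(-52) = 52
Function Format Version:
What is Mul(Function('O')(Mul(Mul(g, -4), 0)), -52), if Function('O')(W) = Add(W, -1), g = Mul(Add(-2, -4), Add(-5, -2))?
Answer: 52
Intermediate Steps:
g = 42 (g = Mul(-6, -7) = 42)
Function('O')(W) = Add(-1, W)
Mul(Function('O')(Mul(Mul(g, -4), 0)), -52) = Mul(Add(-1, Mul(Mul(42, -4), 0)), -52) = Mul(Add(-1, Mul(-168, 0)), -52) = Mul(Add(-1, 0), -52) = Mul(-1, -52) = 52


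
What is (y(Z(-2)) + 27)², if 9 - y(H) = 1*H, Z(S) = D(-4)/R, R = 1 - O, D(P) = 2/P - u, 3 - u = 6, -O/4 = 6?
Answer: 128881/100 ≈ 1288.8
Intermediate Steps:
O = -24 (O = -4*6 = -24)
u = -3 (u = 3 - 1*6 = 3 - 6 = -3)
D(P) = 3 + 2/P (D(P) = 2/P - 1*(-3) = 2/P + 3 = 3 + 2/P)
R = 25 (R = 1 - 1*(-24) = 1 + 24 = 25)
Z(S) = ⅒ (Z(S) = (3 + 2/(-4))/25 = (3 + 2*(-¼))*(1/25) = (3 - ½)*(1/25) = (5/2)*(1/25) = ⅒)
y(H) = 9 - H
(y(Z(-2)) + 27)² = ((9 - 1*⅒) + 27)² = ((9 - ⅒) + 27)² = (89/10 + 27)² = (359/10)² = 128881/100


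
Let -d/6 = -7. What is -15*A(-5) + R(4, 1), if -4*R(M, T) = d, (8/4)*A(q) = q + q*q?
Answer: -321/2 ≈ -160.50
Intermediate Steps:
d = 42 (d = -6*(-7) = 42)
A(q) = q/2 + q**2/2 (A(q) = (q + q*q)/2 = (q + q**2)/2 = q/2 + q**2/2)
R(M, T) = -21/2 (R(M, T) = -1/4*42 = -21/2)
-15*A(-5) + R(4, 1) = -15*(-5)*(1 - 5)/2 - 21/2 = -15*(-5)*(-4)/2 - 21/2 = -15*10 - 21/2 = -150 - 21/2 = -321/2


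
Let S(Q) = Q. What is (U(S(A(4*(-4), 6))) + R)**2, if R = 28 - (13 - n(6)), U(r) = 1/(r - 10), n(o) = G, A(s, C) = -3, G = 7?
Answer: 81225/169 ≈ 480.62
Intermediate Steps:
n(o) = 7
U(r) = 1/(-10 + r)
R = 22 (R = 28 - (13 - 1*7) = 28 - (13 - 7) = 28 - 1*6 = 28 - 6 = 22)
(U(S(A(4*(-4), 6))) + R)**2 = (1/(-10 - 3) + 22)**2 = (1/(-13) + 22)**2 = (-1/13 + 22)**2 = (285/13)**2 = 81225/169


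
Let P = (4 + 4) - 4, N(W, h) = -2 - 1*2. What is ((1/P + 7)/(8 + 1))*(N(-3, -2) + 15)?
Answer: 319/36 ≈ 8.8611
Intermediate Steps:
N(W, h) = -4 (N(W, h) = -2 - 2 = -4)
P = 4 (P = 8 - 4 = 4)
((1/P + 7)/(8 + 1))*(N(-3, -2) + 15) = ((1/4 + 7)/(8 + 1))*(-4 + 15) = ((1/4 + 7)/9)*11 = ((29/4)*(1/9))*11 = (29/36)*11 = 319/36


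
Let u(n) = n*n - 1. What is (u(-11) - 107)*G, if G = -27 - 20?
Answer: -611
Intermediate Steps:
G = -47
u(n) = -1 + n² (u(n) = n² - 1 = -1 + n²)
(u(-11) - 107)*G = ((-1 + (-11)²) - 107)*(-47) = ((-1 + 121) - 107)*(-47) = (120 - 107)*(-47) = 13*(-47) = -611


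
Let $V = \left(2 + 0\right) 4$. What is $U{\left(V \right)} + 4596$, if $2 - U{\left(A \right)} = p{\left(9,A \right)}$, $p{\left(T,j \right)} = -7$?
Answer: $4605$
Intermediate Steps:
$V = 8$ ($V = 2 \cdot 4 = 8$)
$U{\left(A \right)} = 9$ ($U{\left(A \right)} = 2 - -7 = 2 + 7 = 9$)
$U{\left(V \right)} + 4596 = 9 + 4596 = 4605$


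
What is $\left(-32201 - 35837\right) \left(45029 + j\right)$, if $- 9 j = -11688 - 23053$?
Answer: $- \frac{29936856076}{9} \approx -3.3263 \cdot 10^{9}$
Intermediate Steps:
$j = \frac{34741}{9}$ ($j = - \frac{-11688 - 23053}{9} = \left(- \frac{1}{9}\right) \left(-34741\right) = \frac{34741}{9} \approx 3860.1$)
$\left(-32201 - 35837\right) \left(45029 + j\right) = \left(-32201 - 35837\right) \left(45029 + \frac{34741}{9}\right) = \left(-68038\right) \frac{440002}{9} = - \frac{29936856076}{9}$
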